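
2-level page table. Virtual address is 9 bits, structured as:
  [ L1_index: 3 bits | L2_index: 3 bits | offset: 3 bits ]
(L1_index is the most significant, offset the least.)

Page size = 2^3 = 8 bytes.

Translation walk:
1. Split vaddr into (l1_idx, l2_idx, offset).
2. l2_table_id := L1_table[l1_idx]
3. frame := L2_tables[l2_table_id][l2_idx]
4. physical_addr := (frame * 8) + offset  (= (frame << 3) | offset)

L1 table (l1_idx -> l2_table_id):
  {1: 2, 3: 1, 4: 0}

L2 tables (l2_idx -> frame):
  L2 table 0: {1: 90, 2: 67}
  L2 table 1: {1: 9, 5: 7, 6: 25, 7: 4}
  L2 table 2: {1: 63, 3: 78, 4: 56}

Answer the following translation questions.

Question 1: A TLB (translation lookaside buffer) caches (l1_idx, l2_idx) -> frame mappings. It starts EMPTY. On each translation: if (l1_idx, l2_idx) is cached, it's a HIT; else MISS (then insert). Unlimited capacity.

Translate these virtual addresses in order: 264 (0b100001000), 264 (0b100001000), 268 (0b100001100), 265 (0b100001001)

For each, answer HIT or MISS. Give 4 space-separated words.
vaddr=264: (4,1) not in TLB -> MISS, insert
vaddr=264: (4,1) in TLB -> HIT
vaddr=268: (4,1) in TLB -> HIT
vaddr=265: (4,1) in TLB -> HIT

Answer: MISS HIT HIT HIT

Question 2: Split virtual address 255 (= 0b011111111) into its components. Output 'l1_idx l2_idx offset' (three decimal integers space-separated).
Answer: 3 7 7

Derivation:
vaddr = 255 = 0b011111111
  top 3 bits -> l1_idx = 3
  next 3 bits -> l2_idx = 7
  bottom 3 bits -> offset = 7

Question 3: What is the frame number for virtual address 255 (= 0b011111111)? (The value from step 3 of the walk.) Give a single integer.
Answer: 4

Derivation:
vaddr = 255: l1_idx=3, l2_idx=7
L1[3] = 1; L2[1][7] = 4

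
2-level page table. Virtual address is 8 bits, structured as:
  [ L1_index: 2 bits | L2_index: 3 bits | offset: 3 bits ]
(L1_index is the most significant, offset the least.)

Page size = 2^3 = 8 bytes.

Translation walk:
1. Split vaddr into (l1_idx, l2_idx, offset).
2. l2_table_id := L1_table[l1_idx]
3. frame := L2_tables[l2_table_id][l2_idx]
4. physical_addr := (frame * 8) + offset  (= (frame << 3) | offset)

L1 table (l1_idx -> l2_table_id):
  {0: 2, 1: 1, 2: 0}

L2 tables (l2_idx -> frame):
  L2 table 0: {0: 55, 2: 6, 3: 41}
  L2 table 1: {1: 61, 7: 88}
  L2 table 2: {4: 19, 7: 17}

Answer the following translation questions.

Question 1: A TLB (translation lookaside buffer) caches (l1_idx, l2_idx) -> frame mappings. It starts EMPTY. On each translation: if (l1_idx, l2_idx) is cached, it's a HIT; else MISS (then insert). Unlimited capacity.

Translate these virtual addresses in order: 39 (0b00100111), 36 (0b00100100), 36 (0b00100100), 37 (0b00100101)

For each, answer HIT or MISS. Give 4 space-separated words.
vaddr=39: (0,4) not in TLB -> MISS, insert
vaddr=36: (0,4) in TLB -> HIT
vaddr=36: (0,4) in TLB -> HIT
vaddr=37: (0,4) in TLB -> HIT

Answer: MISS HIT HIT HIT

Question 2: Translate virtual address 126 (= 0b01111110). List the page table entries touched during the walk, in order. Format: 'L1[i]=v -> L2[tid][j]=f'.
vaddr = 126 = 0b01111110
Split: l1_idx=1, l2_idx=7, offset=6

Answer: L1[1]=1 -> L2[1][7]=88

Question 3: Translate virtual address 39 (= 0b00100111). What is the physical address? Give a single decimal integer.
vaddr = 39 = 0b00100111
Split: l1_idx=0, l2_idx=4, offset=7
L1[0] = 2
L2[2][4] = 19
paddr = 19 * 8 + 7 = 159

Answer: 159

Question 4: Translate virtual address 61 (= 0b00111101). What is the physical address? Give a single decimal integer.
vaddr = 61 = 0b00111101
Split: l1_idx=0, l2_idx=7, offset=5
L1[0] = 2
L2[2][7] = 17
paddr = 17 * 8 + 5 = 141

Answer: 141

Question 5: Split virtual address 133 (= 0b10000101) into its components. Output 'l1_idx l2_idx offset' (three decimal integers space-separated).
vaddr = 133 = 0b10000101
  top 2 bits -> l1_idx = 2
  next 3 bits -> l2_idx = 0
  bottom 3 bits -> offset = 5

Answer: 2 0 5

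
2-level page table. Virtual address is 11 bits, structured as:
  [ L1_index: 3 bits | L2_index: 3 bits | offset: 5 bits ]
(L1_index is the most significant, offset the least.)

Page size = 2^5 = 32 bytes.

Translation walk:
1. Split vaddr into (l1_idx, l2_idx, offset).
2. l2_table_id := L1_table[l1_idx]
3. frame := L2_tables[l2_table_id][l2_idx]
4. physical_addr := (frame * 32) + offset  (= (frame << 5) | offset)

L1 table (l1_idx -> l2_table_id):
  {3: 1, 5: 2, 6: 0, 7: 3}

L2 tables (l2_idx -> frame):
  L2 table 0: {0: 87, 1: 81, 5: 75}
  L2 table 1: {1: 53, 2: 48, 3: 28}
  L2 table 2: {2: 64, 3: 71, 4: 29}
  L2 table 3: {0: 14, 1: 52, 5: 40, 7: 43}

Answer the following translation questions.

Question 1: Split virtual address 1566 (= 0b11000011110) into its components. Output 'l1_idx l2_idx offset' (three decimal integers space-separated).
vaddr = 1566 = 0b11000011110
  top 3 bits -> l1_idx = 6
  next 3 bits -> l2_idx = 0
  bottom 5 bits -> offset = 30

Answer: 6 0 30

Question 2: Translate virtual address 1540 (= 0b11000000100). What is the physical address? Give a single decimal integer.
Answer: 2788

Derivation:
vaddr = 1540 = 0b11000000100
Split: l1_idx=6, l2_idx=0, offset=4
L1[6] = 0
L2[0][0] = 87
paddr = 87 * 32 + 4 = 2788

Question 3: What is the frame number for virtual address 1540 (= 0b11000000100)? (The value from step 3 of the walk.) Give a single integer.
Answer: 87

Derivation:
vaddr = 1540: l1_idx=6, l2_idx=0
L1[6] = 0; L2[0][0] = 87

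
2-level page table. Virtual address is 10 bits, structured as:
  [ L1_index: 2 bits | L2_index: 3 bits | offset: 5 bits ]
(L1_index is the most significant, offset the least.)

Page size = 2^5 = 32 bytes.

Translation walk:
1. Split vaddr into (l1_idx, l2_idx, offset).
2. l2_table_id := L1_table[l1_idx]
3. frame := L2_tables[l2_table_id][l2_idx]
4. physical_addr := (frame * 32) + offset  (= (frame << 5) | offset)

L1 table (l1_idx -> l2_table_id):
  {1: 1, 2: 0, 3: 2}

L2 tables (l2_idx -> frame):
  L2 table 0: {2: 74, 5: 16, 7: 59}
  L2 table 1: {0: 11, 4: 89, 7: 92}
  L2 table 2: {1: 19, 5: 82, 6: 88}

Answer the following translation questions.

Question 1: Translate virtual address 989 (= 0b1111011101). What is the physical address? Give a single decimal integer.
Answer: 2845

Derivation:
vaddr = 989 = 0b1111011101
Split: l1_idx=3, l2_idx=6, offset=29
L1[3] = 2
L2[2][6] = 88
paddr = 88 * 32 + 29 = 2845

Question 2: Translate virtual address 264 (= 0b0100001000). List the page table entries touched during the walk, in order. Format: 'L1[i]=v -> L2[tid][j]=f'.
vaddr = 264 = 0b0100001000
Split: l1_idx=1, l2_idx=0, offset=8

Answer: L1[1]=1 -> L2[1][0]=11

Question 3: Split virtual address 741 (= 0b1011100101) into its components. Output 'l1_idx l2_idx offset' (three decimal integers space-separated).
vaddr = 741 = 0b1011100101
  top 2 bits -> l1_idx = 2
  next 3 bits -> l2_idx = 7
  bottom 5 bits -> offset = 5

Answer: 2 7 5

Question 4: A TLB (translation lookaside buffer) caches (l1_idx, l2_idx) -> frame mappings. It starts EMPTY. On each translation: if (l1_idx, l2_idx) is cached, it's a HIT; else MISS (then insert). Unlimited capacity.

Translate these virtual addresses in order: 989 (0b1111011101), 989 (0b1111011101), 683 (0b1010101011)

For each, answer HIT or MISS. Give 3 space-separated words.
Answer: MISS HIT MISS

Derivation:
vaddr=989: (3,6) not in TLB -> MISS, insert
vaddr=989: (3,6) in TLB -> HIT
vaddr=683: (2,5) not in TLB -> MISS, insert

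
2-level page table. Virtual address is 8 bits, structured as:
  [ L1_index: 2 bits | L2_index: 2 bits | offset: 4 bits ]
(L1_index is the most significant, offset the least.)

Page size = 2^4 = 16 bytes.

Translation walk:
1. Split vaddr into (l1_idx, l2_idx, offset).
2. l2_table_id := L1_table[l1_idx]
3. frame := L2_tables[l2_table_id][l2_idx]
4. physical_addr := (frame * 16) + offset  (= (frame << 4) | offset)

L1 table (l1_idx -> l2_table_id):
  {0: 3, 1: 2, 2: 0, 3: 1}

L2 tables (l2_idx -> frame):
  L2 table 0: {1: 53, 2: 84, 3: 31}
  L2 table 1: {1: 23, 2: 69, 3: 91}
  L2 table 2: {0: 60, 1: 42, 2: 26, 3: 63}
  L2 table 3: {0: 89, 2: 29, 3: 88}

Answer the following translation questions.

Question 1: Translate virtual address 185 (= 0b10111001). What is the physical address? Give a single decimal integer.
vaddr = 185 = 0b10111001
Split: l1_idx=2, l2_idx=3, offset=9
L1[2] = 0
L2[0][3] = 31
paddr = 31 * 16 + 9 = 505

Answer: 505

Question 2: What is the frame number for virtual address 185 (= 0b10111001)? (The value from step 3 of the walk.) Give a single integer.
vaddr = 185: l1_idx=2, l2_idx=3
L1[2] = 0; L2[0][3] = 31

Answer: 31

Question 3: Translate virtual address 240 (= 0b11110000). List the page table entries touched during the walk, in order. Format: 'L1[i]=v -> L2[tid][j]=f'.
vaddr = 240 = 0b11110000
Split: l1_idx=3, l2_idx=3, offset=0

Answer: L1[3]=1 -> L2[1][3]=91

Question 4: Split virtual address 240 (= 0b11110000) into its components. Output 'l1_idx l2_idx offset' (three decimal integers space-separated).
Answer: 3 3 0

Derivation:
vaddr = 240 = 0b11110000
  top 2 bits -> l1_idx = 3
  next 2 bits -> l2_idx = 3
  bottom 4 bits -> offset = 0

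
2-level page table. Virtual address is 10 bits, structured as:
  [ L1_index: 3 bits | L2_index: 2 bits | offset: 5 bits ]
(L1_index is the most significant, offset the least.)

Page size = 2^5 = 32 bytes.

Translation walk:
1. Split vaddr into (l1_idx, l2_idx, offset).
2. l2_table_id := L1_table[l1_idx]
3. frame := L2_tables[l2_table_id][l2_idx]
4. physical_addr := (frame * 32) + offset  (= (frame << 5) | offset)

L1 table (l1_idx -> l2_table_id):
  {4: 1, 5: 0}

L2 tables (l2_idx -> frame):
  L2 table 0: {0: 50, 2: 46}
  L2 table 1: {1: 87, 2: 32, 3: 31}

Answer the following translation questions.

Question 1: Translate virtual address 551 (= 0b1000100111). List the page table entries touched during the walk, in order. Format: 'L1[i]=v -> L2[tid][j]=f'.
Answer: L1[4]=1 -> L2[1][1]=87

Derivation:
vaddr = 551 = 0b1000100111
Split: l1_idx=4, l2_idx=1, offset=7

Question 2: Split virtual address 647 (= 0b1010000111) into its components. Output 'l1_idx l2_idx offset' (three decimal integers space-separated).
vaddr = 647 = 0b1010000111
  top 3 bits -> l1_idx = 5
  next 2 bits -> l2_idx = 0
  bottom 5 bits -> offset = 7

Answer: 5 0 7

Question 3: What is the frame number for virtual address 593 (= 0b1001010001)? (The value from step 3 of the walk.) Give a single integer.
Answer: 32

Derivation:
vaddr = 593: l1_idx=4, l2_idx=2
L1[4] = 1; L2[1][2] = 32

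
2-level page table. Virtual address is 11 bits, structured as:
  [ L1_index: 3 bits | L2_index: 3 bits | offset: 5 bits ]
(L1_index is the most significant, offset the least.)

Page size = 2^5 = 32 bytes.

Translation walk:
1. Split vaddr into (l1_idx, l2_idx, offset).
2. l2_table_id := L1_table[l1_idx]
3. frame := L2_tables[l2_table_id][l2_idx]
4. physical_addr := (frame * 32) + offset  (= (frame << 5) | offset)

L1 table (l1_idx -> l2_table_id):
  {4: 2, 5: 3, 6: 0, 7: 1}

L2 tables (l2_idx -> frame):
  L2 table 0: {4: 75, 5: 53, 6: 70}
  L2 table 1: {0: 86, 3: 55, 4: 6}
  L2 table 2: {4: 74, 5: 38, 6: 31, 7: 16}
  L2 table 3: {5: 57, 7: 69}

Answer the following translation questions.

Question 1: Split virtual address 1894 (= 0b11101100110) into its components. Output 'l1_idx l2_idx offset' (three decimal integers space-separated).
Answer: 7 3 6

Derivation:
vaddr = 1894 = 0b11101100110
  top 3 bits -> l1_idx = 7
  next 3 bits -> l2_idx = 3
  bottom 5 bits -> offset = 6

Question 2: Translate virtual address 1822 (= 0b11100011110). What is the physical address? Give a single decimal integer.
vaddr = 1822 = 0b11100011110
Split: l1_idx=7, l2_idx=0, offset=30
L1[7] = 1
L2[1][0] = 86
paddr = 86 * 32 + 30 = 2782

Answer: 2782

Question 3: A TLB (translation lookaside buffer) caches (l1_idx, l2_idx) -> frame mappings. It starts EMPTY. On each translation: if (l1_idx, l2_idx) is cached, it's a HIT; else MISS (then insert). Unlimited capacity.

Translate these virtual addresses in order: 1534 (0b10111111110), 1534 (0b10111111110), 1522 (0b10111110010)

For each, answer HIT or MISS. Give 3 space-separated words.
Answer: MISS HIT HIT

Derivation:
vaddr=1534: (5,7) not in TLB -> MISS, insert
vaddr=1534: (5,7) in TLB -> HIT
vaddr=1522: (5,7) in TLB -> HIT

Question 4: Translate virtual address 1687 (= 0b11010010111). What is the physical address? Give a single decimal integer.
Answer: 2423

Derivation:
vaddr = 1687 = 0b11010010111
Split: l1_idx=6, l2_idx=4, offset=23
L1[6] = 0
L2[0][4] = 75
paddr = 75 * 32 + 23 = 2423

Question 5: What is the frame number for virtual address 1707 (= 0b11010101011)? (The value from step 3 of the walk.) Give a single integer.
vaddr = 1707: l1_idx=6, l2_idx=5
L1[6] = 0; L2[0][5] = 53

Answer: 53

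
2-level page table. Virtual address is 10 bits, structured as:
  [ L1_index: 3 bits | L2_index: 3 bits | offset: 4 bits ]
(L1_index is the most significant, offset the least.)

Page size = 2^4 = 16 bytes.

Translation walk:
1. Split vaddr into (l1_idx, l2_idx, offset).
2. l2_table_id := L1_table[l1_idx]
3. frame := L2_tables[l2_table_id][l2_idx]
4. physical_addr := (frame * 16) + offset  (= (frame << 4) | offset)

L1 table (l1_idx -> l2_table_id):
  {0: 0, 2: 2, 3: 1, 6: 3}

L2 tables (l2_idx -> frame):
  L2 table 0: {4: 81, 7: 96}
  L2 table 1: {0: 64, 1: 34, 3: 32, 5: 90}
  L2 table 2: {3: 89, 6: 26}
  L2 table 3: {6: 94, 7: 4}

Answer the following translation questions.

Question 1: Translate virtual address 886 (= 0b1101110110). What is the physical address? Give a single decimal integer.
Answer: 70

Derivation:
vaddr = 886 = 0b1101110110
Split: l1_idx=6, l2_idx=7, offset=6
L1[6] = 3
L2[3][7] = 4
paddr = 4 * 16 + 6 = 70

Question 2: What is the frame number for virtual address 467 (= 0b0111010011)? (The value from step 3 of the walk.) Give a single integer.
vaddr = 467: l1_idx=3, l2_idx=5
L1[3] = 1; L2[1][5] = 90

Answer: 90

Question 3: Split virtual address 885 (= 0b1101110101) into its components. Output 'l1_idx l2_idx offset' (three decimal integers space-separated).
vaddr = 885 = 0b1101110101
  top 3 bits -> l1_idx = 6
  next 3 bits -> l2_idx = 7
  bottom 4 bits -> offset = 5

Answer: 6 7 5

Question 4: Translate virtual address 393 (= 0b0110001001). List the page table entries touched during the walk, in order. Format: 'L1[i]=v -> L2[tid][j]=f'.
Answer: L1[3]=1 -> L2[1][0]=64

Derivation:
vaddr = 393 = 0b0110001001
Split: l1_idx=3, l2_idx=0, offset=9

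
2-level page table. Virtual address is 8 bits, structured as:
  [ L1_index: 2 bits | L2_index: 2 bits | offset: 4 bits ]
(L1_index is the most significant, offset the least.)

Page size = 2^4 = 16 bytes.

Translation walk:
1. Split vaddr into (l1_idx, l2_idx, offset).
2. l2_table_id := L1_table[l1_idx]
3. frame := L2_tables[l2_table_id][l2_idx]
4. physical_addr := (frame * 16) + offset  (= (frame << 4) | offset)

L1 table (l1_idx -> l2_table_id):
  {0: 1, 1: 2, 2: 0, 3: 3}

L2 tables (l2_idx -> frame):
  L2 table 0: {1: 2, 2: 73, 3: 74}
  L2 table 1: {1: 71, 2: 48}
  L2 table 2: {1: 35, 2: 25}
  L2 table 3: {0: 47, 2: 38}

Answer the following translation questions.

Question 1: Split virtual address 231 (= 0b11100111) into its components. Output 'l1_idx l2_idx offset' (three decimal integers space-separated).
Answer: 3 2 7

Derivation:
vaddr = 231 = 0b11100111
  top 2 bits -> l1_idx = 3
  next 2 bits -> l2_idx = 2
  bottom 4 bits -> offset = 7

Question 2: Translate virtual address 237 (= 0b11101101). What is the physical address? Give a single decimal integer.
vaddr = 237 = 0b11101101
Split: l1_idx=3, l2_idx=2, offset=13
L1[3] = 3
L2[3][2] = 38
paddr = 38 * 16 + 13 = 621

Answer: 621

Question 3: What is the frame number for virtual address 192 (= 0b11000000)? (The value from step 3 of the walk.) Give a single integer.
Answer: 47

Derivation:
vaddr = 192: l1_idx=3, l2_idx=0
L1[3] = 3; L2[3][0] = 47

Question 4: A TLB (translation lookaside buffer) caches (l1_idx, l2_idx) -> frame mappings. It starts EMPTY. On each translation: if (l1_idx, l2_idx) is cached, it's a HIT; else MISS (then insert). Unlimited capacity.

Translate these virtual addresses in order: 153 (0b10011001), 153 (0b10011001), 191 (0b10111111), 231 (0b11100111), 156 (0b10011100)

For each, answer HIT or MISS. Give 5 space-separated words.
vaddr=153: (2,1) not in TLB -> MISS, insert
vaddr=153: (2,1) in TLB -> HIT
vaddr=191: (2,3) not in TLB -> MISS, insert
vaddr=231: (3,2) not in TLB -> MISS, insert
vaddr=156: (2,1) in TLB -> HIT

Answer: MISS HIT MISS MISS HIT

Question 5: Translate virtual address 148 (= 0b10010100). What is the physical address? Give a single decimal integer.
Answer: 36

Derivation:
vaddr = 148 = 0b10010100
Split: l1_idx=2, l2_idx=1, offset=4
L1[2] = 0
L2[0][1] = 2
paddr = 2 * 16 + 4 = 36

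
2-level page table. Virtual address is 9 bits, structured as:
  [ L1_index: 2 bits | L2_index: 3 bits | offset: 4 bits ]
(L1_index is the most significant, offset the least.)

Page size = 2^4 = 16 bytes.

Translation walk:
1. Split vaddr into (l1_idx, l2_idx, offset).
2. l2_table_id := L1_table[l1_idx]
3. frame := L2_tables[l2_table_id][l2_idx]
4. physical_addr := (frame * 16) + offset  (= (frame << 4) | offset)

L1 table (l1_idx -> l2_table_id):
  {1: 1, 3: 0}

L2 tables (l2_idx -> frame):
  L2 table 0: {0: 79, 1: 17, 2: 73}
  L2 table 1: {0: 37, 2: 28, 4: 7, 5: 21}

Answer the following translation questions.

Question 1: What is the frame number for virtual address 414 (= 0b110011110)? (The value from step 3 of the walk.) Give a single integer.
Answer: 17

Derivation:
vaddr = 414: l1_idx=3, l2_idx=1
L1[3] = 0; L2[0][1] = 17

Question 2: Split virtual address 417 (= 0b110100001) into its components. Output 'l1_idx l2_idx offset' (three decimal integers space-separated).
Answer: 3 2 1

Derivation:
vaddr = 417 = 0b110100001
  top 2 bits -> l1_idx = 3
  next 3 bits -> l2_idx = 2
  bottom 4 bits -> offset = 1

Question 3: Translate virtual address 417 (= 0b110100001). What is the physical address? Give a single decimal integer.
Answer: 1169

Derivation:
vaddr = 417 = 0b110100001
Split: l1_idx=3, l2_idx=2, offset=1
L1[3] = 0
L2[0][2] = 73
paddr = 73 * 16 + 1 = 1169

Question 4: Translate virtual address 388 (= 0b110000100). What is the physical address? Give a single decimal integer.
Answer: 1268

Derivation:
vaddr = 388 = 0b110000100
Split: l1_idx=3, l2_idx=0, offset=4
L1[3] = 0
L2[0][0] = 79
paddr = 79 * 16 + 4 = 1268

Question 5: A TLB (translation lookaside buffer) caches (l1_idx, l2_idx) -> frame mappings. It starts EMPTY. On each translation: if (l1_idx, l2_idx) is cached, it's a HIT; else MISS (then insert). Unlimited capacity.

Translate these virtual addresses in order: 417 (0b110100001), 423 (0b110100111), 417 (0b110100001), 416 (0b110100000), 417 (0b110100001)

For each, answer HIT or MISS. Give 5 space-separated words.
Answer: MISS HIT HIT HIT HIT

Derivation:
vaddr=417: (3,2) not in TLB -> MISS, insert
vaddr=423: (3,2) in TLB -> HIT
vaddr=417: (3,2) in TLB -> HIT
vaddr=416: (3,2) in TLB -> HIT
vaddr=417: (3,2) in TLB -> HIT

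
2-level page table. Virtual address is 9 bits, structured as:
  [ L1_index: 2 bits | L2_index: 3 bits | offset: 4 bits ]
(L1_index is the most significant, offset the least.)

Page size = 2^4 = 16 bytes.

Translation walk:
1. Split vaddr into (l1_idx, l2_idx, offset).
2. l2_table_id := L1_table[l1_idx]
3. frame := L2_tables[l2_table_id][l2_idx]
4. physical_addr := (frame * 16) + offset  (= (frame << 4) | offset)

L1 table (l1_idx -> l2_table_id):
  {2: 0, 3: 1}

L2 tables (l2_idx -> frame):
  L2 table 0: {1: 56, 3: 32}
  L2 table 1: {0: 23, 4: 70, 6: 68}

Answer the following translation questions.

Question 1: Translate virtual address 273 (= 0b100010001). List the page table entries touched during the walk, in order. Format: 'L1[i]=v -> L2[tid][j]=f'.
vaddr = 273 = 0b100010001
Split: l1_idx=2, l2_idx=1, offset=1

Answer: L1[2]=0 -> L2[0][1]=56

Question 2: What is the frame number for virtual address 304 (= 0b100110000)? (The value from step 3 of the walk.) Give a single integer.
vaddr = 304: l1_idx=2, l2_idx=3
L1[2] = 0; L2[0][3] = 32

Answer: 32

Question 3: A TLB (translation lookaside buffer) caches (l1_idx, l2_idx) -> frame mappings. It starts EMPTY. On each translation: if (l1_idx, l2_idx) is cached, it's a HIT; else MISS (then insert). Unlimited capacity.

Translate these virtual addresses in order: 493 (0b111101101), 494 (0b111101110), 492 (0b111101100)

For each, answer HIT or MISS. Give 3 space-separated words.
Answer: MISS HIT HIT

Derivation:
vaddr=493: (3,6) not in TLB -> MISS, insert
vaddr=494: (3,6) in TLB -> HIT
vaddr=492: (3,6) in TLB -> HIT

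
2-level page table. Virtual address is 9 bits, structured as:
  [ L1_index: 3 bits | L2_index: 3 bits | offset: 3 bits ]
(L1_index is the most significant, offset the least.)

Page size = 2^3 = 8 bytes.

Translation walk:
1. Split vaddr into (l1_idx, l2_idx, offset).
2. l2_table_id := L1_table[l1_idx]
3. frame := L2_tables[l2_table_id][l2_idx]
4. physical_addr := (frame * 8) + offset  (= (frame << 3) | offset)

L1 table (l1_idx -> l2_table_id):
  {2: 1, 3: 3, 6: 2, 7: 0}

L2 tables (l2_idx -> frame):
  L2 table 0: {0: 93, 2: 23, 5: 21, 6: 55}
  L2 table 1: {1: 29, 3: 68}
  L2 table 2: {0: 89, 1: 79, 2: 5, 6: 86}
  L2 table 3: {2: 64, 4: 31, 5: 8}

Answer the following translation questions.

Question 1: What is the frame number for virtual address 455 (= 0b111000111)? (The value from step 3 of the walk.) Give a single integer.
Answer: 93

Derivation:
vaddr = 455: l1_idx=7, l2_idx=0
L1[7] = 0; L2[0][0] = 93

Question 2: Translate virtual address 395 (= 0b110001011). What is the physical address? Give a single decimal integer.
Answer: 635

Derivation:
vaddr = 395 = 0b110001011
Split: l1_idx=6, l2_idx=1, offset=3
L1[6] = 2
L2[2][1] = 79
paddr = 79 * 8 + 3 = 635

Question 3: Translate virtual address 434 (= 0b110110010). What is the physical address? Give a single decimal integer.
Answer: 690

Derivation:
vaddr = 434 = 0b110110010
Split: l1_idx=6, l2_idx=6, offset=2
L1[6] = 2
L2[2][6] = 86
paddr = 86 * 8 + 2 = 690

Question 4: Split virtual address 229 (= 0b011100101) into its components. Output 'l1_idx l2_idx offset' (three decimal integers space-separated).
Answer: 3 4 5

Derivation:
vaddr = 229 = 0b011100101
  top 3 bits -> l1_idx = 3
  next 3 bits -> l2_idx = 4
  bottom 3 bits -> offset = 5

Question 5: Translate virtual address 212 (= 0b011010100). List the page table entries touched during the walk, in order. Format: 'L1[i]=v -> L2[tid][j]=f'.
vaddr = 212 = 0b011010100
Split: l1_idx=3, l2_idx=2, offset=4

Answer: L1[3]=3 -> L2[3][2]=64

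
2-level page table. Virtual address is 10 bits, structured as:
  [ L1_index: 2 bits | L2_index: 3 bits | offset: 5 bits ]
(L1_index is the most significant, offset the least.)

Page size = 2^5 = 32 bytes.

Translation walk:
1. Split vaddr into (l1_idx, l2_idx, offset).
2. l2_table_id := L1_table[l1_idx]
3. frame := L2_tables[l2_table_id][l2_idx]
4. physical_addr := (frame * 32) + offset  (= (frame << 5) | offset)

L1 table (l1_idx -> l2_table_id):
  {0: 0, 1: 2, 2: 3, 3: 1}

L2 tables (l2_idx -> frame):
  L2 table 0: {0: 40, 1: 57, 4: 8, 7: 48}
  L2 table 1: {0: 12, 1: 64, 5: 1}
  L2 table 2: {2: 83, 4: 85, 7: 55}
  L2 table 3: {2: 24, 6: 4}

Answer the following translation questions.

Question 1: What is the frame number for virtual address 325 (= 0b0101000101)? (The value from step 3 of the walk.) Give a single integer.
vaddr = 325: l1_idx=1, l2_idx=2
L1[1] = 2; L2[2][2] = 83

Answer: 83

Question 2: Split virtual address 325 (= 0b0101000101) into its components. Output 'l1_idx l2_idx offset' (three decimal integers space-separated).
Answer: 1 2 5

Derivation:
vaddr = 325 = 0b0101000101
  top 2 bits -> l1_idx = 1
  next 3 bits -> l2_idx = 2
  bottom 5 bits -> offset = 5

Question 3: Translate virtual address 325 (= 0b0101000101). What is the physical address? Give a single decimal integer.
vaddr = 325 = 0b0101000101
Split: l1_idx=1, l2_idx=2, offset=5
L1[1] = 2
L2[2][2] = 83
paddr = 83 * 32 + 5 = 2661

Answer: 2661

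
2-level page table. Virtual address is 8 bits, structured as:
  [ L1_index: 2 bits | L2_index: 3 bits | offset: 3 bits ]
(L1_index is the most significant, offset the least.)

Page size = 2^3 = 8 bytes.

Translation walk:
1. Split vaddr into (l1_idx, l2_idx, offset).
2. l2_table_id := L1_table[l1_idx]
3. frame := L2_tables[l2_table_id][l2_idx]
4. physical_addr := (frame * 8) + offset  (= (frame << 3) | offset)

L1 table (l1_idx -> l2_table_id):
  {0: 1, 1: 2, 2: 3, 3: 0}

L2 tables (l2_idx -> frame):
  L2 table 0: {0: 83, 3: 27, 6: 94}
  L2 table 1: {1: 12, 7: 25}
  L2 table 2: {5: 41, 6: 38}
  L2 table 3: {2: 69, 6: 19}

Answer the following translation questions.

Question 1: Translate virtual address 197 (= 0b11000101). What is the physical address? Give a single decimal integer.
Answer: 669

Derivation:
vaddr = 197 = 0b11000101
Split: l1_idx=3, l2_idx=0, offset=5
L1[3] = 0
L2[0][0] = 83
paddr = 83 * 8 + 5 = 669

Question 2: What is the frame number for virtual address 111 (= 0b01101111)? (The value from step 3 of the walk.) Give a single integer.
vaddr = 111: l1_idx=1, l2_idx=5
L1[1] = 2; L2[2][5] = 41

Answer: 41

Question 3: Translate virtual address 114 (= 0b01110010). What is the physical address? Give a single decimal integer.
Answer: 306

Derivation:
vaddr = 114 = 0b01110010
Split: l1_idx=1, l2_idx=6, offset=2
L1[1] = 2
L2[2][6] = 38
paddr = 38 * 8 + 2 = 306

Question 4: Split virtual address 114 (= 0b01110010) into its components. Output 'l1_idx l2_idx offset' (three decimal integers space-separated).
Answer: 1 6 2

Derivation:
vaddr = 114 = 0b01110010
  top 2 bits -> l1_idx = 1
  next 3 bits -> l2_idx = 6
  bottom 3 bits -> offset = 2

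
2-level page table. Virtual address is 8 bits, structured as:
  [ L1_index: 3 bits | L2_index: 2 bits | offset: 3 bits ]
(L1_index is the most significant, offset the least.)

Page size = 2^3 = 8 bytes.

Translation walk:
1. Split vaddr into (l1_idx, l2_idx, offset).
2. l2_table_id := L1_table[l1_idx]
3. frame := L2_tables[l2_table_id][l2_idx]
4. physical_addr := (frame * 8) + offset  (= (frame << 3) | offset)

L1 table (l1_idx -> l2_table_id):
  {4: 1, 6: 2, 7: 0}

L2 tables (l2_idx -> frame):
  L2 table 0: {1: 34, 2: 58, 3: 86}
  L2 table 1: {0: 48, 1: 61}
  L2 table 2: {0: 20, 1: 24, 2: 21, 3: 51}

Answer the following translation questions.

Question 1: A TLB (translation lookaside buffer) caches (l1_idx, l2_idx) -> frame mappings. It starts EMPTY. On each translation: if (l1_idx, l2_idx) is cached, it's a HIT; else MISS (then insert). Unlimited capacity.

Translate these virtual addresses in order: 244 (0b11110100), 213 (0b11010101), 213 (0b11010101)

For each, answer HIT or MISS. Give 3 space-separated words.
Answer: MISS MISS HIT

Derivation:
vaddr=244: (7,2) not in TLB -> MISS, insert
vaddr=213: (6,2) not in TLB -> MISS, insert
vaddr=213: (6,2) in TLB -> HIT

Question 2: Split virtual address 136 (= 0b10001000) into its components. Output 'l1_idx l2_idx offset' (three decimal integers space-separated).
Answer: 4 1 0

Derivation:
vaddr = 136 = 0b10001000
  top 3 bits -> l1_idx = 4
  next 2 bits -> l2_idx = 1
  bottom 3 bits -> offset = 0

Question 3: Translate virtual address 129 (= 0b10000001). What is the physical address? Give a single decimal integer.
vaddr = 129 = 0b10000001
Split: l1_idx=4, l2_idx=0, offset=1
L1[4] = 1
L2[1][0] = 48
paddr = 48 * 8 + 1 = 385

Answer: 385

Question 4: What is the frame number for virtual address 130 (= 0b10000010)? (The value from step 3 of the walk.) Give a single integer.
vaddr = 130: l1_idx=4, l2_idx=0
L1[4] = 1; L2[1][0] = 48

Answer: 48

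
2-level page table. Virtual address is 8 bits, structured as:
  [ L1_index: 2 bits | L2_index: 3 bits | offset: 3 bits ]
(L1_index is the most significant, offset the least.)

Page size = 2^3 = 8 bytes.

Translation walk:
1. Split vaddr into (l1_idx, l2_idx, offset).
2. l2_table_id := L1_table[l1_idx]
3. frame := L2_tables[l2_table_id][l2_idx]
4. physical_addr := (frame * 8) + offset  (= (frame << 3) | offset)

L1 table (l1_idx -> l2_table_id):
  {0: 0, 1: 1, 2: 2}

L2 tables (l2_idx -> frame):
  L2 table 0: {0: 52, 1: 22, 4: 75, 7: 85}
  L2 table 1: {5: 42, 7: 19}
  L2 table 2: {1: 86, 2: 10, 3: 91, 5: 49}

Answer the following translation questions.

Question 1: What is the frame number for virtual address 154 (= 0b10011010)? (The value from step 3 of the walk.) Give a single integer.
Answer: 91

Derivation:
vaddr = 154: l1_idx=2, l2_idx=3
L1[2] = 2; L2[2][3] = 91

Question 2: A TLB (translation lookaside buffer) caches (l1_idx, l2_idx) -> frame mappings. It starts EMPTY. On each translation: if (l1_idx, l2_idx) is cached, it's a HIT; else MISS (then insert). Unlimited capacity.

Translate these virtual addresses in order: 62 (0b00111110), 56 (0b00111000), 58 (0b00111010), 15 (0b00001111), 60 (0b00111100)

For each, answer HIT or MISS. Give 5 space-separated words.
vaddr=62: (0,7) not in TLB -> MISS, insert
vaddr=56: (0,7) in TLB -> HIT
vaddr=58: (0,7) in TLB -> HIT
vaddr=15: (0,1) not in TLB -> MISS, insert
vaddr=60: (0,7) in TLB -> HIT

Answer: MISS HIT HIT MISS HIT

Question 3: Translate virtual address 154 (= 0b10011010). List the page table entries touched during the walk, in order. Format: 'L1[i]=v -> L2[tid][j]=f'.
Answer: L1[2]=2 -> L2[2][3]=91

Derivation:
vaddr = 154 = 0b10011010
Split: l1_idx=2, l2_idx=3, offset=2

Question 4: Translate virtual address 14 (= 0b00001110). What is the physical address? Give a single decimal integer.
Answer: 182

Derivation:
vaddr = 14 = 0b00001110
Split: l1_idx=0, l2_idx=1, offset=6
L1[0] = 0
L2[0][1] = 22
paddr = 22 * 8 + 6 = 182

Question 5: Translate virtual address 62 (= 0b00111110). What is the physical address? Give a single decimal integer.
Answer: 686

Derivation:
vaddr = 62 = 0b00111110
Split: l1_idx=0, l2_idx=7, offset=6
L1[0] = 0
L2[0][7] = 85
paddr = 85 * 8 + 6 = 686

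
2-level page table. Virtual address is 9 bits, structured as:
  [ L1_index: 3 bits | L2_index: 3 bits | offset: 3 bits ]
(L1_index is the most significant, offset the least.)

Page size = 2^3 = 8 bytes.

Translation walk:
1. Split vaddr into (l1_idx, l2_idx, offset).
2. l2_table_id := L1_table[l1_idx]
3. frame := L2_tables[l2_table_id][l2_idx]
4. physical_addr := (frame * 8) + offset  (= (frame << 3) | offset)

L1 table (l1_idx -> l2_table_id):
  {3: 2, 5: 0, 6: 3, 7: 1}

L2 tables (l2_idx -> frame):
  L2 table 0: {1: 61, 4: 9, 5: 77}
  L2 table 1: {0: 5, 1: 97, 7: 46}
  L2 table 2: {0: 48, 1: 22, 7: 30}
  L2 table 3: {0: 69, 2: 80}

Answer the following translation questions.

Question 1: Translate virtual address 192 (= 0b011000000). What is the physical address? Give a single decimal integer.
Answer: 384

Derivation:
vaddr = 192 = 0b011000000
Split: l1_idx=3, l2_idx=0, offset=0
L1[3] = 2
L2[2][0] = 48
paddr = 48 * 8 + 0 = 384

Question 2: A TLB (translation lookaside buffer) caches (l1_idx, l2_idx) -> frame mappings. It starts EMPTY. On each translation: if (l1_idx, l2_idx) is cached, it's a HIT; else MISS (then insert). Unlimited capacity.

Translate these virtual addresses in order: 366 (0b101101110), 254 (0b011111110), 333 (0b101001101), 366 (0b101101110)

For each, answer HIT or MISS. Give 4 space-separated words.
vaddr=366: (5,5) not in TLB -> MISS, insert
vaddr=254: (3,7) not in TLB -> MISS, insert
vaddr=333: (5,1) not in TLB -> MISS, insert
vaddr=366: (5,5) in TLB -> HIT

Answer: MISS MISS MISS HIT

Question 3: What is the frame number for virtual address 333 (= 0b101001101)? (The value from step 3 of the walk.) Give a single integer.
vaddr = 333: l1_idx=5, l2_idx=1
L1[5] = 0; L2[0][1] = 61

Answer: 61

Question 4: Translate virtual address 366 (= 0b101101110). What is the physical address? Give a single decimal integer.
Answer: 622

Derivation:
vaddr = 366 = 0b101101110
Split: l1_idx=5, l2_idx=5, offset=6
L1[5] = 0
L2[0][5] = 77
paddr = 77 * 8 + 6 = 622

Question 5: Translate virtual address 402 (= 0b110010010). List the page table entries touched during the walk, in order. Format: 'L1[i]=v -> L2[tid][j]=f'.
Answer: L1[6]=3 -> L2[3][2]=80

Derivation:
vaddr = 402 = 0b110010010
Split: l1_idx=6, l2_idx=2, offset=2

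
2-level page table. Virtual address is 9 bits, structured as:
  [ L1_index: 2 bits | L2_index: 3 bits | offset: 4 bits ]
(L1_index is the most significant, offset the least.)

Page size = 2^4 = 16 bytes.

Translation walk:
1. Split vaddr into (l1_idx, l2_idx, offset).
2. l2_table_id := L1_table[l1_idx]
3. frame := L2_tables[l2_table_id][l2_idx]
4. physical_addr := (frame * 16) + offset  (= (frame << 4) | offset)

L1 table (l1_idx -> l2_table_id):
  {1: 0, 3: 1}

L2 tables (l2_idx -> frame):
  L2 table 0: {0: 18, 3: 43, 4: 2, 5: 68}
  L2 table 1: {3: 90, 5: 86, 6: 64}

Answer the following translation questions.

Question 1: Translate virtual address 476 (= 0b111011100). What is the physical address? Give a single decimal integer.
Answer: 1388

Derivation:
vaddr = 476 = 0b111011100
Split: l1_idx=3, l2_idx=5, offset=12
L1[3] = 1
L2[1][5] = 86
paddr = 86 * 16 + 12 = 1388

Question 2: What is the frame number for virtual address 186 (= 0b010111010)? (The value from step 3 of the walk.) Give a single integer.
vaddr = 186: l1_idx=1, l2_idx=3
L1[1] = 0; L2[0][3] = 43

Answer: 43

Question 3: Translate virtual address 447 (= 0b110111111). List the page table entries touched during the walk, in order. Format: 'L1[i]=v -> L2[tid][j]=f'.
vaddr = 447 = 0b110111111
Split: l1_idx=3, l2_idx=3, offset=15

Answer: L1[3]=1 -> L2[1][3]=90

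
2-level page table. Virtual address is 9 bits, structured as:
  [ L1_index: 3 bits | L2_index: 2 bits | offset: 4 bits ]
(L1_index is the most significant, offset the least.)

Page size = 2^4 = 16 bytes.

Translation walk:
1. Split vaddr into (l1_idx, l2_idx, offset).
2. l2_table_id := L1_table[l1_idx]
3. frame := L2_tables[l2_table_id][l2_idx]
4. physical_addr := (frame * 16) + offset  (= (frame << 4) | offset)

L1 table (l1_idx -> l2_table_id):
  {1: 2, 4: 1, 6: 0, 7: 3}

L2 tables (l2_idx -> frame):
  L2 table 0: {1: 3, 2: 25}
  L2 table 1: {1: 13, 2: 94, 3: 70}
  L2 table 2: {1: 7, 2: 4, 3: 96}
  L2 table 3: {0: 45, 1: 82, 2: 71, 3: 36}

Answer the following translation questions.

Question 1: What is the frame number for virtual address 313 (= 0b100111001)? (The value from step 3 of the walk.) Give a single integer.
vaddr = 313: l1_idx=4, l2_idx=3
L1[4] = 1; L2[1][3] = 70

Answer: 70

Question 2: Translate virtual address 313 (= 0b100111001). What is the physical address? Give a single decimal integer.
vaddr = 313 = 0b100111001
Split: l1_idx=4, l2_idx=3, offset=9
L1[4] = 1
L2[1][3] = 70
paddr = 70 * 16 + 9 = 1129

Answer: 1129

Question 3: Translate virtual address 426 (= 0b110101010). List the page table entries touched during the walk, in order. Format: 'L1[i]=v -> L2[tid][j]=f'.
vaddr = 426 = 0b110101010
Split: l1_idx=6, l2_idx=2, offset=10

Answer: L1[6]=0 -> L2[0][2]=25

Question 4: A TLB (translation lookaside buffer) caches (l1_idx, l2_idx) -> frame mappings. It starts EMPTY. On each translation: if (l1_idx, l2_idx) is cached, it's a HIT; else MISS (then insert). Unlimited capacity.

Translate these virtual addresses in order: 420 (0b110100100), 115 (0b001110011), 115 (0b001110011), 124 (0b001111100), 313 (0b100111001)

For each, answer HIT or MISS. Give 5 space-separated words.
vaddr=420: (6,2) not in TLB -> MISS, insert
vaddr=115: (1,3) not in TLB -> MISS, insert
vaddr=115: (1,3) in TLB -> HIT
vaddr=124: (1,3) in TLB -> HIT
vaddr=313: (4,3) not in TLB -> MISS, insert

Answer: MISS MISS HIT HIT MISS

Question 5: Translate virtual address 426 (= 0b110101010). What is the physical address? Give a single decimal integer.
vaddr = 426 = 0b110101010
Split: l1_idx=6, l2_idx=2, offset=10
L1[6] = 0
L2[0][2] = 25
paddr = 25 * 16 + 10 = 410

Answer: 410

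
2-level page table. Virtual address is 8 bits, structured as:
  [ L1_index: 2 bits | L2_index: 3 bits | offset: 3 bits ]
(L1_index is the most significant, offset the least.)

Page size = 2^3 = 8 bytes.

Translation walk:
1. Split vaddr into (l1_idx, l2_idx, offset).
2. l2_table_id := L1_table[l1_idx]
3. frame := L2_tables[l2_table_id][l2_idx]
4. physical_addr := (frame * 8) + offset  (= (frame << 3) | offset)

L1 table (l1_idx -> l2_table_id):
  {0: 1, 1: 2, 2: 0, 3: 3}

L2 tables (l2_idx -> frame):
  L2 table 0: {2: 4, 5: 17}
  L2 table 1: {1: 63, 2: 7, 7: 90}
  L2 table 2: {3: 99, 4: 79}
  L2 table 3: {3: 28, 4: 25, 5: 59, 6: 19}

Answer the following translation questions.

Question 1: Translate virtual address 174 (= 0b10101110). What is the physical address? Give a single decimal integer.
vaddr = 174 = 0b10101110
Split: l1_idx=2, l2_idx=5, offset=6
L1[2] = 0
L2[0][5] = 17
paddr = 17 * 8 + 6 = 142

Answer: 142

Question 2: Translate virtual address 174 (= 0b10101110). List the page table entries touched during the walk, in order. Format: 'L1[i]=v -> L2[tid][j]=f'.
vaddr = 174 = 0b10101110
Split: l1_idx=2, l2_idx=5, offset=6

Answer: L1[2]=0 -> L2[0][5]=17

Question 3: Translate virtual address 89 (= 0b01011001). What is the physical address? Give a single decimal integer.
vaddr = 89 = 0b01011001
Split: l1_idx=1, l2_idx=3, offset=1
L1[1] = 2
L2[2][3] = 99
paddr = 99 * 8 + 1 = 793

Answer: 793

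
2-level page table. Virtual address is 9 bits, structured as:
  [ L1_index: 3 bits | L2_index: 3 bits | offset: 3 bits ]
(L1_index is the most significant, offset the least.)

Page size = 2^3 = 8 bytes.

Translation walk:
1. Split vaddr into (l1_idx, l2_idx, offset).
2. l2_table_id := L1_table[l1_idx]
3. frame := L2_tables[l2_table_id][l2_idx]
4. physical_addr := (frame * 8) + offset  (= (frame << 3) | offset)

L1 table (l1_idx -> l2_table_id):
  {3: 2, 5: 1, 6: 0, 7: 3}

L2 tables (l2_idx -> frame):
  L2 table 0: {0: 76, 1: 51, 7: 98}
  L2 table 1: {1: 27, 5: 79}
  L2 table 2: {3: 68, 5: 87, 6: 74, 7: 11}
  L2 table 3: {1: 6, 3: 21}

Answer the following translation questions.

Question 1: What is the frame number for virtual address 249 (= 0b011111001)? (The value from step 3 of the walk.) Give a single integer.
Answer: 11

Derivation:
vaddr = 249: l1_idx=3, l2_idx=7
L1[3] = 2; L2[2][7] = 11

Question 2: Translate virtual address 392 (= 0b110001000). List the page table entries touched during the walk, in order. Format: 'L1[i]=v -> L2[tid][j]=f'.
vaddr = 392 = 0b110001000
Split: l1_idx=6, l2_idx=1, offset=0

Answer: L1[6]=0 -> L2[0][1]=51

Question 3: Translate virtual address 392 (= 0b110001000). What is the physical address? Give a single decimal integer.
vaddr = 392 = 0b110001000
Split: l1_idx=6, l2_idx=1, offset=0
L1[6] = 0
L2[0][1] = 51
paddr = 51 * 8 + 0 = 408

Answer: 408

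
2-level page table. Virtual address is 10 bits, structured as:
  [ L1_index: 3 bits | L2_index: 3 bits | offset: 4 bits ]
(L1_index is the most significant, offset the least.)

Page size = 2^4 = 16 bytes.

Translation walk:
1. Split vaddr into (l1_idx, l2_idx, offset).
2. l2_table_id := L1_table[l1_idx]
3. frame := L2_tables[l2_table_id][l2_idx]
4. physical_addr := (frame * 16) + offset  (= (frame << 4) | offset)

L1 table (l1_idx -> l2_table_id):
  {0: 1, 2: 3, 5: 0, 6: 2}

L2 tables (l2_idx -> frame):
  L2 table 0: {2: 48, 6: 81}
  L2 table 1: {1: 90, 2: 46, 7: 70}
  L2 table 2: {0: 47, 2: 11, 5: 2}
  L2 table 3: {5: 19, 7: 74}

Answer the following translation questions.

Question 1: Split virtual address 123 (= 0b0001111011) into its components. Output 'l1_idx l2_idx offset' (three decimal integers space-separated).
vaddr = 123 = 0b0001111011
  top 3 bits -> l1_idx = 0
  next 3 bits -> l2_idx = 7
  bottom 4 bits -> offset = 11

Answer: 0 7 11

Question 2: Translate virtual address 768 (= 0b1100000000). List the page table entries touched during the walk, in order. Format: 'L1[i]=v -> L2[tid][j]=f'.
Answer: L1[6]=2 -> L2[2][0]=47

Derivation:
vaddr = 768 = 0b1100000000
Split: l1_idx=6, l2_idx=0, offset=0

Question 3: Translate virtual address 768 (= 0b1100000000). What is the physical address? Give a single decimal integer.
vaddr = 768 = 0b1100000000
Split: l1_idx=6, l2_idx=0, offset=0
L1[6] = 2
L2[2][0] = 47
paddr = 47 * 16 + 0 = 752

Answer: 752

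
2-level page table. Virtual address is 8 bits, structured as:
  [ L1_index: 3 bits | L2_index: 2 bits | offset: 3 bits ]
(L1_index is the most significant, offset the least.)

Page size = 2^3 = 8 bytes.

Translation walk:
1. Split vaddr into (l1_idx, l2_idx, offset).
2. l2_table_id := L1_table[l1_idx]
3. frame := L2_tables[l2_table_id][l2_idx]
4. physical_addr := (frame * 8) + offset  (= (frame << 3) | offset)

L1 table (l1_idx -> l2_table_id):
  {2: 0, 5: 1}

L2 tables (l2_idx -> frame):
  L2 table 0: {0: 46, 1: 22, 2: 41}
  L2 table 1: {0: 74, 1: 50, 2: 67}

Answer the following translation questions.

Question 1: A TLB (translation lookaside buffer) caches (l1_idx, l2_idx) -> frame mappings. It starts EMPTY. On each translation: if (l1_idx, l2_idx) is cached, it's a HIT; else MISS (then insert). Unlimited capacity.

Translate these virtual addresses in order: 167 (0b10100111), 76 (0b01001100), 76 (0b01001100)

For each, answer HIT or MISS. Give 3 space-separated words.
vaddr=167: (5,0) not in TLB -> MISS, insert
vaddr=76: (2,1) not in TLB -> MISS, insert
vaddr=76: (2,1) in TLB -> HIT

Answer: MISS MISS HIT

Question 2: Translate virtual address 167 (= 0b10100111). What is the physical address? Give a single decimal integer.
Answer: 599

Derivation:
vaddr = 167 = 0b10100111
Split: l1_idx=5, l2_idx=0, offset=7
L1[5] = 1
L2[1][0] = 74
paddr = 74 * 8 + 7 = 599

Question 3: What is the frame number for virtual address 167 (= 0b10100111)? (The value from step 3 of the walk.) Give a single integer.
vaddr = 167: l1_idx=5, l2_idx=0
L1[5] = 1; L2[1][0] = 74

Answer: 74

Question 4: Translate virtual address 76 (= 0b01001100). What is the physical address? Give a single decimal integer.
vaddr = 76 = 0b01001100
Split: l1_idx=2, l2_idx=1, offset=4
L1[2] = 0
L2[0][1] = 22
paddr = 22 * 8 + 4 = 180

Answer: 180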